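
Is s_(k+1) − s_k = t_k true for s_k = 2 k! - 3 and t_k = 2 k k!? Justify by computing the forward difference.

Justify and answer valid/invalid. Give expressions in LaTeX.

valid (s_(k+1) − s_k reduces to t_k)

s_(k+1) = 2*factorial(k + 1) - 3
s_(k+1) − s_k = 2*k*factorial(k)
(s_(k+1) − s_k) − t_k = 0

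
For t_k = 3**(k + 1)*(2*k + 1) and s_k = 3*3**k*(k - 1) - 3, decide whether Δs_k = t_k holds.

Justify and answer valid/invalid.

Valid: the claim telescopes to t_k.

s_(k+1) = 9*3**k*k - 3
s_(k+1) − s_k = 3**(k + 1)*(2*k + 1)
(s_(k+1) − s_k) − t_k = 0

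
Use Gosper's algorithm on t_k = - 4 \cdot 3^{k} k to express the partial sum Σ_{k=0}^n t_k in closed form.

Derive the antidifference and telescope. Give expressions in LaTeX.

S(n) = - 6 \cdot 3^{n} n + 3 \cdot 3^{n} - 3

r(k) = 3 + 3/k after simplifying.
A = 3, B = 1, C = k.
Solve (3)·f(k+1) − (1)·f(k) = k.
deg f ≤ 1 (via 0,0,1).
Solving with deg f ≤ 1: f(k) = (2*k - 3)/4.
Get s_k = R·t_k = 3**k*(3 - 2*k) with R(k) = B(k−1)f(k)/C(k) = (2*k - 3)/(4*k).
Verify: -4*3**k*k matches t_k.
Evaluate: s_(n+1) = 3**(n + 1)*(1 - 2*n); subtract s_(0) = 3 ⇒ S(n) = -6*3**n*n + 3*3**n - 3.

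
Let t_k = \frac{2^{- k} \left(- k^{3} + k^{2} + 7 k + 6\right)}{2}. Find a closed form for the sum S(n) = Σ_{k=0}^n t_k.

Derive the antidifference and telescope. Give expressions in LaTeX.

S(n) = \frac{2^{- n} \left(6 \cdot 2^{n} + n^{3} + 5 n^{2} + 7 n\right)}{2}

Step 1: r(k) = (k**3/2 + k**2 - 3*k - 13/2)/(k**3 - k**2 - 7*k - 6).
So A=1/2 and B=1, with C=k**3 - k**2 - 7*k - 6.
Need (1/2)·f(k+1) − (1)·f(k) = k**3 - k**2 - 7*k - 6.
deg f ≤ 3 (via 0,0,3).
Coefficient equations give f(k) = -2*(k - 1)*(k**2 + 3*k + 3).
R(k) = B(k−1)·f(k)/C(k) = -2*(k - 1)*(k**2 + 3*k + 3)/(k**3 - k**2 - 7*k - 6); s_k = R·t_k = (k**3 + 2*k**2 - 3)/2**k.
Check: Δs_k = (-k**3 + k**2 + 7*k + 6)/(2*2**k). ✓
Telescope: S(n) = s_(n+1) − s_(0) = 2**(-n - 1)*n*(n**2 + 5*n + 7) − (-3) = (6*2**n + n**3 + 5*n**2 + 7*n)/(2*2**n).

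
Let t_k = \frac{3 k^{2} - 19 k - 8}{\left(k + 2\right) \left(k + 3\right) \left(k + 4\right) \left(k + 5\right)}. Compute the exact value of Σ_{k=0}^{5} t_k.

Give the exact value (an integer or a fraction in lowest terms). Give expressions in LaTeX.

Step 1: r(k) = (k + 2)*(19*k - 3*(k + 1)**2 + 27)/((k + 6)*(-3*k**2 + 19*k + 8)).
A = k + 2, B = k + 6, C = k**2 - 19*k/3 - 8/3.
Need (k + 2)·f(k+1) − (k + 5)·f(k) = k**2 - 19*k/3 - 8/3.
deg f ≤ 3 (via 1,1,2).
Coefficient equations give f(k) = -k*(k**2 + 45*k + 2)/36.
Get s_k = R·t_k = k*(-k**2 - 45*k - 2)/(12*(k + 2)*(k + 3)*(k + 4)) with R(k) = B(k−1)f(k)/C(k) = -k*(k + 5)*(k**2 + 45*k + 2)/(12*(3*k**2 - 19*k - 8)).
Δs = (3*k**2 - 19*k - 8)/(k**4 + 14*k**3 + 71*k**2 + 154*k + 120), as required.
Sum = s_(6) − s_(0); s_(6) = -77/360, s_(0) = 0 ⇒ -77/360.

Σ = -77/360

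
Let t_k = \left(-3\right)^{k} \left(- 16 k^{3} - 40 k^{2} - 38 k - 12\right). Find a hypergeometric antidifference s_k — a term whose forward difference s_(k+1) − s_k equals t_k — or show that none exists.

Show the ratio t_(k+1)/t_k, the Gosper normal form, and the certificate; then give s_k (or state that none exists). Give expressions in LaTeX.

s_k = \left(-3\right)^{k} k \left(4 k^{2} + k - 1\right)

Compute t_(k+1)/t_k: get 3*(-8*k**3 - 44*k**2 - 83*k - 53)/(8*k**3 + 20*k**2 + 19*k + 6).
Take A(k)=-3, B(k)=1, C(k)=k**3 + 5*k**2/2 + 19*k/8 + 3/4.
Key eq: (-3)·f(k+1) = (1)·f(k) + (k**3 + 5*k**2/2 + 19*k/8 + 3/4).
Degrees (0,0,3) ⇒ d ≤ 3.
Solving with deg f ≤ 3: f(k) = -k*(4*k**2 + k - 1)/16.
R(k) = B(k−1)·f(k)/C(k) = -k*(4*k**2 + k - 1)/(2*(8*k**3 + 20*k**2 + 19*k + 6)); s_k = R·t_k = (-3)**k*k*(4*k**2 + k - 1).
s_(k+1) − s_k = (-3)**k*(-16*k**3 - 40*k**2 - 38*k - 12) = t_k.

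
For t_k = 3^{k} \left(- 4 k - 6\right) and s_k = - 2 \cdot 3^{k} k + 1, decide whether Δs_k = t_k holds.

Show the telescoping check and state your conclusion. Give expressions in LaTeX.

s_(k+1) = -6*3**k*(k + 1) + 1
s_(k+1) − s_k = 3**k*(-4*k - 6)
(s_(k+1) − s_k) − t_k = 0

Valid: the claim telescopes to t_k.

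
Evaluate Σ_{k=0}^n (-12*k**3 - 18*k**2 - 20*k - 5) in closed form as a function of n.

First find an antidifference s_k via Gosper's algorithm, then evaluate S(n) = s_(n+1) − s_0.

Compute t_(k+1)/t_k: get (12*k**3 + 54*k**2 + 92*k + 55)/(12*k**3 + 18*k**2 + 20*k + 5).
Gosper form: A/B · C(k+1)/C(k) with A=1, B=1, C=k**3 + 3*k**2/2 + 5*k/3 + 5/12.
Set up (1)·f(k+1) − (1)·f(k) − (k**3 + 3*k**2/2 + 5*k/3 + 5/12) = 0.
deg f ≤ 4 (via 0,0,3).
A polynomial solution: f(k) = k*(3*k**3 + 4*k - 2)/12.
Then R = B(k−1)f/C = k*(3*k**3 + 4*k - 2)/(12*k**3 + 18*k**2 + 20*k + 5), so s_k = R(k)·t_k = k*(-3*k**3 - 4*k + 2).
Δs = -12*k**3 - 18*k**2 - 20*k - 5, as required.
s_(n+1) = -3*n**4 - 12*n**3 - 22*n**2 - 18*n - 5 and s_(0) = 0, so S(n) = -3*n**4 - 12*n**3 - 22*n**2 - 18*n - 5.

S(n) = -3*n**4 - 12*n**3 - 22*n**2 - 18*n - 5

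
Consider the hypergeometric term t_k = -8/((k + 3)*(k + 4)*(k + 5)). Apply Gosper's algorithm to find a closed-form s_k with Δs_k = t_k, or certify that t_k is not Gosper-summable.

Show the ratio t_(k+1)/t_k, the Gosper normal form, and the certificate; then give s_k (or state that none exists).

s_k = k*(-k - 7)/(3*(k + 3)*(k + 4))

Ratio r(k) = (k + 3)/(k + 6).
So A=k + 3 and B=k + 6, with C=1.
Set up (k + 3)·f(k+1) − (k + 5)·f(k) − (1) = 0.
From deg A=1, deg B=1, deg C=0: d=2.
Solving with deg f ≤ 2: f(k) = k*(k + 7)/24.
Certificate R = B(k−1)f/C = k*(k + 5)*(k + 7)/24 gives s_k = k*(-k - 7)/(3*(k + 3)*(k + 4)).
Δs = -8/(k**3 + 12*k**2 + 47*k + 60), as required.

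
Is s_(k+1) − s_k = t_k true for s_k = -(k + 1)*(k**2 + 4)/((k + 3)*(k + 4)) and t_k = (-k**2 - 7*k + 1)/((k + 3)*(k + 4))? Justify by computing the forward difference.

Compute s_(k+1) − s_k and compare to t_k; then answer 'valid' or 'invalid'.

s_(k+1) = -(k + 2)*((k + 1)**2 + 4)/((k + 4)*(k + 5))
s_(k+1) − s_k = (-k**3 - 12*k**2 - 13*k - 10)/(k**3 + 12*k**2 + 47*k + 60)
(s_(k+1) − s_k) − t_k = 3*(7*k - 5)/(k**3 + 12*k**2 + 47*k + 60)

Invalid: residual 3*(7*k - 5)/(k**3 + 12*k**2 + 47*k + 60) ≠ 0.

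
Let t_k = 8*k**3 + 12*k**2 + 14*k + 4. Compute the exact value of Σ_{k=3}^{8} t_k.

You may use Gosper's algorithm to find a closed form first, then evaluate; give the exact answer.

Compute t_(k+1)/t_k: get (4*k**3 + 18*k**2 + 31*k + 19)/(4*k**3 + 6*k**2 + 7*k + 2).
Take A(k)=1, B(k)=1, C(k)=k**3 + 3*k**2/2 + 7*k/4 + 1/2.
f must satisfy (1)·f(k+1) − (1)·f(k) = k**3 + 3*k**2/2 + 7*k/4 + 1/2.
From deg A=0, deg B=0, deg C=3: d=4.
A polynomial solution: f(k) = k*(2*k**3 + 3*k - 1)/8.
Certificate R = B(k−1)f/C = k*(2*k**3 + 3*k - 1)/(2*(4*k**3 + 6*k**2 + 7*k + 2)) gives s_k = k*(2*k**3 + 3*k - 1).
Verify: 8*k**3 + 12*k**2 + 14*k + 4 matches t_k.
Σ_(k=3)^(8) t_k = s_(9) − s_(3) = 13356 − (186) = 13170.

Σ = 13170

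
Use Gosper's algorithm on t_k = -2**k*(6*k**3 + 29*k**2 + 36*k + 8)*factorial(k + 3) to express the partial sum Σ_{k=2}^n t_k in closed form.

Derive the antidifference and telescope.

S(n) = -6*2**n*n**2*factorial(n + 4) - 8*2**n*n*factorial(n + 4) - 2*2**n*factorial(n + 4) + 3840

r(k) = 2*(6*k**4 + 71*k**3 + 300*k**2 + 527*k + 316)/(6*k**3 + 29*k**2 + 36*k + 8) after simplifying.
Take A(k)=2*k + 8, B(k)=1, C(k)=k**3 + 29*k**2/6 + 6*k + 4/3.
f must satisfy (2*k + 8)·f(k+1) − (1)·f(k) = k**3 + 29*k**2/6 + 6*k + 4/3.
d = 2 from the (1,0,3) case.
Match coefficients ⇒ f(k) = k*(3*k - 2)/6.
R(k) = B(k−1)·f(k)/C(k) = k*(3*k - 2)/(6*k**3 + 29*k**2 + 36*k + 8); s_k = R·t_k = -2**k*k*(3*k - 2)*factorial(k + 3).
s_(k+1) − s_k = -2**k*(6*k**3 + 29*k**2 + 36*k + 8)*factorial(k + 3) = t_k.
Evaluate: s_(n+1) = -2**(n + 1)*(n + 1)*(3*n + 1)*factorial(n + 4); subtract s_(2) = -3840 ⇒ S(n) = -6*2**n*n**2*factorial(n + 4) - 8*2**n*n*factorial(n + 4) - 2*2**n*factorial(n + 4) + 3840.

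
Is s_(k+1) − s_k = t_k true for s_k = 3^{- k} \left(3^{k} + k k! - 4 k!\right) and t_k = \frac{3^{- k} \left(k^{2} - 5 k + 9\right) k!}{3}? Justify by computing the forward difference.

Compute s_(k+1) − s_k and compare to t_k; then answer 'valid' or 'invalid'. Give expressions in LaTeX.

s_(k+1) = (3*3**k + k**2*factorial(k) - 2*k*factorial(k) - 3*factorial(k))/(3*3**k)
s_(k+1) − s_k = (k**2 - 5*k + 9)*factorial(k)/(3*3**k)
(s_(k+1) − s_k) − t_k = 0

valid; difference matches t_k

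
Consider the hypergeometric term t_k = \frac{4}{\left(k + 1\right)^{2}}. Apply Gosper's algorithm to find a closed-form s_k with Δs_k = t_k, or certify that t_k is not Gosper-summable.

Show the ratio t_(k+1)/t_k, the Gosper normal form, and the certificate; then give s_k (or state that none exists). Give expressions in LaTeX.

not Gosper-summable; s_k does not exist

Compute t_(k+1)/t_k: get (k + 1)**2/(k + 2)**2.
Gosper form: A/B · C(k+1)/C(k) with A=k**2 + 2*k + 1, B=k**2 + 4*k + 4, C=1.
Solve (k**2 + 2*k + 1)·f(k+1) − (k**2 + 2*k + 1)·f(k) = 1.
Degrees (2,2,0) ⇒ d ≤ 0.
Put f(k) = c0: A·f(k+1) − B(k−1)·f(k) − C = -1; need -1 = 0 — inconsistent ⇒ no f, not summable.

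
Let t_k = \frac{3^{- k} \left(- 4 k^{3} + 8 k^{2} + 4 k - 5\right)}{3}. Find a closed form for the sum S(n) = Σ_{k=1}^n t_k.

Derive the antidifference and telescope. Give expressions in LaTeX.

Compute t_(k+1)/t_k: get (4*k**3 + 4*k**2 - 8*k - 3)/(3*(4*k**3 - 8*k**2 - 4*k + 5)).
Take A(k)=1/3, B(k)=1, C(k)=k**3 - 2*k**2 - k + 5/4.
Set up (1/3)·f(k+1) − (1)·f(k) − (k**3 - 2*k**2 - k + 5/4) = 0.
Degrees (0,0,3) ⇒ d ≤ 3.
Solve for f: f(k) = -3*(k + 1)*(2*k**2 - 3*k + 3)/4 (degree 3 ≤ 3).
Certificate R = B(k−1)f/C = -3*(k + 1)*(2*k**2 - 3*k + 3)/(4*k**3 - 8*k**2 - 4*k + 5) gives s_k = (2*k**3 - k**2 + 3)/3**k.
Verify: (-4*k**3 + 8*k**2 + 4*k - 5)/(3*3**k) matches t_k.
Evaluate: s_(n+1) = 3**(-n - 1)*(2*n**3 + 5*n**2 + 4*n + 4); subtract s_(1) = 4/3 ⇒ S(n) = 3**(-n - 1)*(-4*3**n + 2*n**3 + 5*n**2 + 4*n + 4).

S(n) = 3^{- n - 1} \left(- 4 \cdot 3^{n} + 2 n^{3} + 5 n^{2} + 4 n + 4\right)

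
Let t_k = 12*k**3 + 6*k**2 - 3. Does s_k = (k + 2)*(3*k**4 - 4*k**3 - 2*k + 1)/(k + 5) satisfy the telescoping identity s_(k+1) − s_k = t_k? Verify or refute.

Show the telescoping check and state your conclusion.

s_(k+1) = -(k + 3)*(2*k - 3*(k + 1)**4 + 4*(k + 1)**3 + 1)/(k + 6)
s_(k+1) − s_k = 3*(4*k**5 + 37*k**4 + 72*k**3 + 29*k**2 - 10*k - 14)/(k**2 + 11*k + 30)
(s_(k+1) − s_k) − t_k = 3*(-9*k**4 - 70*k**3 - 30*k**2 + k + 16)/(k**2 + 11*k + 30)

Invalid: residual 3*(-9*k**4 - 70*k**3 - 30*k**2 + k + 16)/(k**2 + 11*k + 30) ≠ 0.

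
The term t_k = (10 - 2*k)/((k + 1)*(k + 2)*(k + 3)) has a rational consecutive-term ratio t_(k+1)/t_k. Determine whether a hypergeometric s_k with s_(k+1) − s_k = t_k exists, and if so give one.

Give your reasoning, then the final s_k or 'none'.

Compute t_(k+1)/t_k: get (k - 4)*(k + 1)/((k - 5)*(k + 4)).
So A=k + 1 and B=k + 4, with C=k - 5.
Key eq: (k + 1)·f(k+1) = (k + 3)·f(k) + (k - 5).
Degrees (1,1,1) ⇒ d ≤ 2.
Match coefficients ⇒ f(k) = -k*(k + 4).
Certificate R = B(k−1)f/C = -k*(k + 3)*(k + 4)/(k - 5) gives s_k = 2*k*(k + 4)/((k + 1)*(k + 2)).
s_(k+1) − s_k = 2*(5 - k)/(k**3 + 6*k**2 + 11*k + 6) = t_k.

s_k = 2*k*(k + 4)/((k + 1)*(k + 2))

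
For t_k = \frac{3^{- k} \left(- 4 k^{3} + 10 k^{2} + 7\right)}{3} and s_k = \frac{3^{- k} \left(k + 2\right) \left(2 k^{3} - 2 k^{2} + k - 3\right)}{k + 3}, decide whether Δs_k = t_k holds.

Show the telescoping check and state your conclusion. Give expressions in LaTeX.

Invalid: residual \frac{2 \cdot 3^{- k} \left(2 k^{4} + 4 k^{3} - 18 k^{2} - 2 k - 15\right)}{3 \left(k^{2} + 7 k + 12\right)} ≠ 0.

s_(k+1) = (k + 3)*(k + 2*(k + 1)**3 - 2*(k + 1)**2 - 2)/(3*3**k*(k + 4))
s_(k+1) − s_k = (-4*k**5 - 14*k**4 + 30*k**3 + 91*k**2 + 45*k + 54)/(3*3**k*(k**2 + 7*k + 12))
(s_(k+1) − s_k) − t_k = 2*(2*k**4 + 4*k**3 - 18*k**2 - 2*k - 15)/(3*3**k*(k**2 + 7*k + 12))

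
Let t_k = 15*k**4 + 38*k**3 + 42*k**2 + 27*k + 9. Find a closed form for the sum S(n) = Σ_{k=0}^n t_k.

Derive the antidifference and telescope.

S(n) = 3*n**5 + 17*n**4 + 38*n**3 + 44*n**2 + 29*n + 9

Step 1: r(k) = (15*k**4 + 98*k**3 + 246*k**2 + 285*k + 131)/(15*k**4 + 38*k**3 + 42*k**2 + 27*k + 9).
A = 1, B = 1, C = k**4 + 38*k**3/15 + 14*k**2/5 + 9*k/5 + 3/5.
f must satisfy (1)·f(k+1) − (1)·f(k) = k**4 + 38*k**3/15 + 14*k**2/5 + 9*k/5 + 3/5.
d = 5 from the (0,0,4) case.
Coefficient equations give f(k) = k*(3*k**4 + 2*k**3 + 2*k + 2)/15.
Then R = B(k−1)f/C = k*(3*k**4 + 2*k**3 + 2*k + 2)/(15*k**4 + 38*k**3 + 42*k**2 + 27*k + 9), so s_k = R(k)·t_k = k*(3*k**4 + 2*k**3 + 2*k + 2).
Verify: 15*k**4 + 38*k**3 + 42*k**2 + 27*k + 9 matches t_k.
Evaluate: s_(n+1) = 3*n**5 + 17*n**4 + 38*n**3 + 44*n**2 + 29*n + 9; subtract s_(0) = 0 ⇒ S(n) = 3*n**5 + 17*n**4 + 38*n**3 + 44*n**2 + 29*n + 9.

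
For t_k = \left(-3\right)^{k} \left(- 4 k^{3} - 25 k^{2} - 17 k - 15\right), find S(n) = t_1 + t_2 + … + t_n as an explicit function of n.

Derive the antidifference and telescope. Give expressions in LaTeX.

Step 1: r(k) = 3*(-4*k**3 - 37*k**2 - 79*k - 61)/(4*k**3 + 25*k**2 + 17*k + 15).
Take A(k)=-3, B(k)=1, C(k)=k**3 + 25*k**2/4 + 17*k/4 + 15/4.
Set up (-3)·f(k+1) − (1)·f(k) − (k**3 + 25*k**2/4 + 17*k/4 + 15/4) = 0.
Degrees (0,0,3) ⇒ d ≤ 3.
Solve for f: f(k) = -(k**3 + 4*k**2 - 4*k + 3)/4 (degree 3 ≤ 3).
Then R = B(k−1)f/C = -(k**3 + 4*k**2 - 4*k + 3)/(4*k**3 + 25*k**2 + 17*k + 15), so s_k = R(k)·t_k = (-3)**k*(k**3 + 4*k**2 - 4*k + 3).
Δs = (-3)**k*(-4*k**3 - 25*k**2 - 17*k - 15), as required.
Telescope: S(n) = s_(n+1) − s_(1) = (-3)**(n + 1)*(n**3 + 7*n**2 + 7*n + 4) − (-12) = -3*(-3)**n*n**3 - 21*(-3)**n*n**2 - 21*(-3)**n*n - 12*(-3)**n + 12.

S(n) = - 3 \left(-3\right)^{n} n^{3} - 21 \left(-3\right)^{n} n^{2} - 21 \left(-3\right)^{n} n - 12 \left(-3\right)^{n} + 12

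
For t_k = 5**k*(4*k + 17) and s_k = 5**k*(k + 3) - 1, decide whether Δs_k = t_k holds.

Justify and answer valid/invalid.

s_(k+1) = 5**(k + 1)*(k + 4) - 1
s_(k+1) − s_k = 5**k*(4*k + 17)
(s_(k+1) − s_k) − t_k = 0

valid; difference matches t_k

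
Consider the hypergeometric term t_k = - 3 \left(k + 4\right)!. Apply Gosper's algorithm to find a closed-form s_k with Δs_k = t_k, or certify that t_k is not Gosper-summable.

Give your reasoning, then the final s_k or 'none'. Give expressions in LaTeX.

none — t_k is not Gosper-summable

r(k) = k + 5 after simplifying.
So A=k + 5 and B=1, with C=1.
Key eq: (k + 5)·f(k+1) = (1)·f(k) + (1).
deg f ≤ -1 (via 1,0,0).
Bound -1 < 0, so the key equation has no polynomial solution.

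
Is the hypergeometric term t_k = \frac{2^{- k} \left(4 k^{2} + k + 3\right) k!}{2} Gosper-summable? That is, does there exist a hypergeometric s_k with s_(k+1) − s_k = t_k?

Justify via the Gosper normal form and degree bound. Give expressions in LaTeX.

Yes. s_k = 2^{- k} \left(4 k + 1\right) k!.

t_(k+1)/t_k = (k + 1)*(k + 4*(k + 1)**2 + 4)/(2*(4*k**2 + k + 3)).
Factor: A=k/2 + 1/2; B=1; C=k**2 + k/4 + 3/4.
Key eq: (k/2 + 1/2)·f(k+1) = (1)·f(k) + (k**2 + k/4 + 3/4).
Degrees (1,0,2) ⇒ d ≤ 1.
Solve for f: f(k) = (4*k + 1)/2 (degree 1 ≤ 1).
Then R = B(k−1)f/C = 2*(4*k + 1)/(4*k**2 + k + 3), so s_k = R(k)·t_k = (4*k + 1)*factorial(k)/2**k.
Check: Δs_k = (4*k**2 + k + 3)*factorial(k)/(2*2**k). ✓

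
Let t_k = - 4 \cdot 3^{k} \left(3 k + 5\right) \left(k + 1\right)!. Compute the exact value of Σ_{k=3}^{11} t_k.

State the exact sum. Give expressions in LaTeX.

Σ = -13237176643888608

The ratio is 3*(k + 2)*(3*k + 8)/(3*k + 5).
So A=3*k + 6 and B=1, with C=k + 5/3.
Set up (3*k + 6)·f(k+1) − (1)·f(k) − (k + 5/3) = 0.
Degrees (1,0,1) ⇒ d ≤ 0.
Coefficient equations give f(k) = 1/3.
So s_k = (B(k−1)f/C)·t_k = (1/(3*k + 5))·t_k = -4*3**k*factorial(k + 1).
Δs = -4*3**k*(3*k + 5)*factorial(k + 1), as required.
Sum = s_(12) − s_(3); s_(12) = -13237176643891200, s_(3) = -2592 ⇒ -13237176643888608.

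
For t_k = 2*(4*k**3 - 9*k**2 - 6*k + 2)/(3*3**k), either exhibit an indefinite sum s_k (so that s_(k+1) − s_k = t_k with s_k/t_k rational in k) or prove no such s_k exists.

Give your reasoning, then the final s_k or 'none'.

t_(k+1)/t_k = (4*k**3 + 3*k**2 - 12*k - 9)/(3*(4*k**3 - 9*k**2 - 6*k + 2)).
Normal form (A,B,C) = (1/3, 1, k**3 - 9*k**2/4 - 3*k/2 + 1/2).
Key eq: (1/3)·f(k+1) = (1)·f(k) + (k**3 - 9*k**2/4 - 3*k/2 + 1/2).
From deg A=0, deg B=0, deg C=3: d=3.
A polynomial solution: f(k) = -3*(4*k**3 - 3*k**2 - 3*k + 1)/8.
So s_k = (B(k−1)f/C)·t_k = (-3*(4*k**3 - 3*k**2 - 3*k + 1)/(2*(4*k - 1)*(k**2 - 2*k - 2)))·t_k = (-4*k**3 + 3*k**2 + 3*k - 1)/3**k.
Δs = 2*(4*k**3 - 9*k**2 - 6*k + 2)/(3*3**k), as required.

s_k = (-4*k**3 + 3*k**2 + 3*k - 1)/3**k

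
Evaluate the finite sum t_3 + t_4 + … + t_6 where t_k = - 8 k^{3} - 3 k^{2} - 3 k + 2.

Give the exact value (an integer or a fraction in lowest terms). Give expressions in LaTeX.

Σ = -3760

r(k) = (8*k**3 + 27*k**2 + 33*k + 12)/(8*k**3 + 3*k**2 + 3*k - 2) after simplifying.
Gosper form: A/B · C(k+1)/C(k) with A=1, B=1, C=k**3 + 3*k**2/8 + 3*k/8 - 1/4.
Need (1)·f(k+1) − (1)·f(k) = k**3 + 3*k**2/8 + 3*k/8 - 1/4.
d = 4 from the (0,0,3) case.
Match coefficients ⇒ f(k) = k*(2*k - 3)*(k**2 + 1)/8.
Certificate R = B(k−1)f/C = k*(2*k - 3)*(k**2 + 1)/(8*k**3 + 3*k**2 + 3*k - 2) gives s_k = k*(-2*k**3 + 3*k**2 - 2*k + 3).
Check: Δs_k = -8*k**3 - 3*k**2 - 3*k + 2. ✓
Σ_(k=3)^(6) t_k = s_(7) − s_(3) = -3850 − (-90) = -3760.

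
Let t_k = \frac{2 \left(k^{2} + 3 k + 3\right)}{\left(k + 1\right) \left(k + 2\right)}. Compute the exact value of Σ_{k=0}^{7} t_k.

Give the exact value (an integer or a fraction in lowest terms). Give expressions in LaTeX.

Σ = 160/9

The ratio is (k + 1)*(3*k + (k + 1)**2 + 6)/((k + 3)*(k**2 + 3*k + 3)).
A = k + 1, B = k + 3, C = k**2 + 3*k + 3.
Need (k + 1)·f(k+1) − (k + 2)·f(k) = k**2 + 3*k + 3.
deg f ≤ 2 (via 1,1,2).
Solve for f: f(k) = k*(k + 2) (degree 2 ≤ 2).
Then R = B(k−1)f/C = k*(k + 2)**2/(k**2 + 3*k + 3), so s_k = R(k)·t_k = 2*k*(k + 2)/(k + 1).
Δs = 2*(k**2 + 3*k + 3)/(k**2 + 3*k + 2), as required.
Evaluate s at k=8 and k=0: 160/9 and 0; difference 160/9.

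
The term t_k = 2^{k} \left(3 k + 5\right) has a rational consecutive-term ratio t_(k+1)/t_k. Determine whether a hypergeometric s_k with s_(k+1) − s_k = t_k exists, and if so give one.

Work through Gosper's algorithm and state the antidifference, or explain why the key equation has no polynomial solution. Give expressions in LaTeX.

s_k = 2^{k} \left(3 k - 1\right)

The ratio is 2*(3*k + 8)/(3*k + 5).
A = 2, B = 1, C = k + 5/3.
Solve (2)·f(k+1) − (1)·f(k) = k + 5/3.
From deg A=0, deg B=0, deg C=1: d=1.
Solve for f: f(k) = (3*k - 1)/3 (degree 1 ≤ 1).
So s_k = (B(k−1)f/C)·t_k = ((3*k - 1)/(3*k + 5))·t_k = 2**k*(3*k - 1).
Δs = 2**k*(3*k + 5), as required.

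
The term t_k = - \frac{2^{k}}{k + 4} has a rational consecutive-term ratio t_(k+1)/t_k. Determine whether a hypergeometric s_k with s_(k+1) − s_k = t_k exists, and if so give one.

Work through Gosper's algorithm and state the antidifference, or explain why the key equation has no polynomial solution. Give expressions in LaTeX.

none (Gosper's algorithm certifies no s_k)

Step 1: r(k) = 2*(k + 4)/(k + 5).
A = 2*k + 8, B = k + 5, C = 1.
Key eq: (2*k + 8)·f(k+1) = (k + 4)·f(k) + (1).
Degrees (1,1,0) ⇒ d ≤ -1.
Bound -1 < 0, so the key equation has no polynomial solution.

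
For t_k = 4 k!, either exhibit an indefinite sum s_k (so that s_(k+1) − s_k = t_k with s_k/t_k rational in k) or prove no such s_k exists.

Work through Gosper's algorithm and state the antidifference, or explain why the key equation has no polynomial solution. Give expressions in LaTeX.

r(k) = k + 1 after simplifying.
Take A(k)=k + 1, B(k)=1, C(k)=1.
Set up (k + 1)·f(k+1) − (1)·f(k) − (1) = 0.
Degrees (1,0,0) ⇒ d ≤ -1.
d = -1 < 0 ⇒ no nonzero polynomial f; not summable.

none (Gosper's algorithm certifies no s_k)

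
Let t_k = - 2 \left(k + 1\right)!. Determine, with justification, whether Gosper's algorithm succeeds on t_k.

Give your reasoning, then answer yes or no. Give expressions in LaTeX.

t_(k+1)/t_k = k + 2.
Normal form (A,B,C) = (k + 2, 1, 1).
f must satisfy (k + 2)·f(k+1) − (1)·f(k) = 1.
deg f ≤ -1 (via 1,0,0).
Negative degree bound (-1): no f exists, t_k not Gosper-summable.

No; the degree bound rules out any f.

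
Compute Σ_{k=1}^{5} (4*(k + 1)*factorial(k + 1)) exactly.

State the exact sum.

Step 1: r(k) = (k + 2)**2/(k + 1).
A = k + 2, B = 1, C = k + 1.
Set up (k + 2)·f(k+1) − (1)·f(k) − (k + 1) = 0.
d = 0 from the (1,0,1) case.
Solve for f: f(k) = 1 (degree 0 ≤ 0).
So s_k = (B(k−1)f/C)·t_k = (1/(k + 1))·t_k = 4*factorial(k + 1).
s_(k+1) − s_k = 4*(k + 1)*factorial(k + 1) = t_k.
Telescoping: Σ = s_(6) − s_(1) = 20160 − (8) = 20152.

Σ = 20152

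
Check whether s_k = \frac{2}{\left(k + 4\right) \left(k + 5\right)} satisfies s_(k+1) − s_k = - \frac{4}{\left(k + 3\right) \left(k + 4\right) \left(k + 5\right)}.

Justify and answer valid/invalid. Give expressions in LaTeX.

Invalid: residual \frac{12}{k^{4} + 18 k^{3} + 119 k^{2} + 342 k + 360} ≠ 0.

s_(k+1) = 2/((k + 5)*(k + 6))
s_(k+1) − s_k = -4/(k**3 + 15*k**2 + 74*k + 120)
(s_(k+1) − s_k) − t_k = 12/(k**4 + 18*k**3 + 119*k**2 + 342*k + 360)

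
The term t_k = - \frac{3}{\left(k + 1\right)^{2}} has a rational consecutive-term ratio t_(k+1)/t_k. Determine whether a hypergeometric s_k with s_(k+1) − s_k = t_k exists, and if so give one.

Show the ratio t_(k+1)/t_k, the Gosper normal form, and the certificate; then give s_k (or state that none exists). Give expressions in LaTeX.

The ratio is (k + 1)**2/(k + 2)**2.
So A=k**2 + 2*k + 1 and B=k**2 + 4*k + 4, with C=1.
Need (k**2 + 2*k + 1)·f(k+1) − (k**2 + 2*k + 1)·f(k) = 1.
Bound: deg f ≤ 0.
Generic f = c0 gives residual -1; -1 = 0 cannot hold, so t_k is not Gosper-summable.

not Gosper-summable; s_k does not exist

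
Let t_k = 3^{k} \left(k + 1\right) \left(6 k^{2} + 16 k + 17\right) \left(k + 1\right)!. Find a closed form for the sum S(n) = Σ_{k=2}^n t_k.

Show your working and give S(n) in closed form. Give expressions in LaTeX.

S(n) = 6 \cdot 3^{n} n^{4} n! + 30 \cdot 3^{n} n^{3} n! + 57 \cdot 3^{n} n^{2} n! + 51 \cdot 3^{n} n n! + 18 \cdot 3^{n} n! - 486

t_(k+1)/t_k = (k + 2)**2*(48*k + 18*(k + 1)**2 + 99)/((k + 1)*(6*k**2 + 16*k + 17)).
Normal form (A,B,C) = (3*k + 6, 1, k**3 + 11*k**2/3 + 11*k/2 + 17/6).
Set up (3*k + 6)·f(k+1) − (1)·f(k) − (k**3 + 11*k**2/3 + 11*k/2 + 17/6) = 0.
Degrees (1,0,3) ⇒ d ≤ 2.
A polynomial solution: f(k) = (2*k**2 + 1)/6.
So s_k = (B(k−1)f/C)·t_k = ((2*k**2 + 1)/((k + 1)*(6*k**2 + 16*k + 17)))·t_k = 3**k*(2*k**2 + 1)*factorial(k + 1).
Verify: 3**k*(k + 1)*(6*k**2 + 16*k + 17)*factorial(k + 1) matches t_k.
Σ_(k=2)^n t_k = s_(n+1) − s_(2) = (3**(n + 1)*(2*n**2 + 4*n + 3)*factorial(n + 2)) − (486), i.e. 6*3**n*n**4*factorial(n) + 30*3**n*n**3*factorial(n) + 57*3**n*n**2*factorial(n) + 51*3**n*n*factorial(n) + 18*3**n*factorial(n) - 486.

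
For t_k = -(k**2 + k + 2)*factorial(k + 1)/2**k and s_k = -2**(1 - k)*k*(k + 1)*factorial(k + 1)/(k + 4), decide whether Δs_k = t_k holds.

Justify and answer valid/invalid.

Invalid: residual 3*(k**3 + 5*k**2 + 4*k + 8)*factorial(k + 1)/(2**k*(k + 4)*(k + 5)) ≠ 0.

s_(k+1) = -(k + 1)*(k + 2)*factorial(k + 2)/(2**k*(k + 5))
s_(k+1) − s_k = -(k + 1)*(k**3 + 6*k**2 + 10*k + 16)*factorial(k + 1)/(2**k*(k + 4)*(k + 5))
(s_(k+1) − s_k) − t_k = 3*(k**3 + 5*k**2 + 4*k + 8)*factorial(k + 1)/(2**k*(k + 4)*(k + 5))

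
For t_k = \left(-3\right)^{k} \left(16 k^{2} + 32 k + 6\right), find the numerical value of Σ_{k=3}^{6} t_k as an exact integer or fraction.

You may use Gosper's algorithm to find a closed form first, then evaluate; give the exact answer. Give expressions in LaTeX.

r(k) = 3*(-8*k**2 - 32*k - 27)/(8*k**2 + 16*k + 3) after simplifying.
Factor: A=-3; B=1; C=k**2 + 2*k + 3/8.
Solve (-3)·f(k+1) − (1)·f(k) = k**2 + 2*k + 3/8.
Degrees (0,0,2) ⇒ d ≤ 2.
Solving with deg f ≤ 2: f(k) = -(4*k**2 + 2*k - 3)/16.
Get s_k = R·t_k = (-3)**k*(-4*k**2 - 2*k + 3) with R(k) = B(k−1)f(k)/C(k) = -(4*k**2 + 2*k - 3)/(2*(8*k**2 + 16*k + 3)).
Δs = (-3)**k*(16*k**2 + 32*k + 6), as required.
Sum = s_(7) − s_(3); s_(7) = 452709, s_(3) = 1053 ⇒ 451656.

Σ = 451656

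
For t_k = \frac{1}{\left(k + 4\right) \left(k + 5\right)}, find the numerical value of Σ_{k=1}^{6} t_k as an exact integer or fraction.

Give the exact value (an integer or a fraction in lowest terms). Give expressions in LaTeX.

Σ = 6/55

Ratio r(k) = (k + 4)/(k + 6).
Normal form (A,B,C) = (k + 4, k + 6, 1).
Solve (k + 4)·f(k+1) − (k + 5)·f(k) = 1.
deg f ≤ 1 (via 1,1,0).
Solve for f: f(k) = k/4 (degree 1 ≤ 1).
R(k) = B(k−1)·f(k)/C(k) = k*(k + 5)/4; s_k = R·t_k = k/(4*(k + 4)).
s_(k+1) − s_k = 1/(k**2 + 9*k + 20) = t_k.
Sum = s_(7) − s_(1); s_(7) = 7/44, s_(1) = 1/20 ⇒ 6/55.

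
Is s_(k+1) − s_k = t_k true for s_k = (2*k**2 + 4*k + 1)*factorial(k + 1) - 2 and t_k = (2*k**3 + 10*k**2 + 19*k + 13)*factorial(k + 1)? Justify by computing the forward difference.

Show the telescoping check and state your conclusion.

valid (s_(k+1) − s_k reduces to t_k)

s_(k+1) = (4*k + 2*(k + 1)**2 + 5)*factorial(k + 2) - 2
s_(k+1) − s_k = (2*k**3 + 10*k**2 + 19*k + 13)*factorial(k + 1)
(s_(k+1) − s_k) − t_k = 0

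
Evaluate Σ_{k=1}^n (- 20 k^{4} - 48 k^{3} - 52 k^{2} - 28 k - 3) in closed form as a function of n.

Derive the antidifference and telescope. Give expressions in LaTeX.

S(n) = n \left(- 4 n^{4} - 22 n^{3} - 48 n^{2} - 52 n - 25\right)

r(k) = (20*k**4 + 128*k**3 + 316*k**2 + 356*k + 151)/(20*k**4 + 48*k**3 + 52*k**2 + 28*k + 3) after simplifying.
Take A(k)=1, B(k)=1, C(k)=k**4 + 12*k**3/5 + 13*k**2/5 + 7*k/5 + 3/20.
Need (1)·f(k+1) − (1)·f(k) = k**4 + 12*k**3/5 + 13*k**2/5 + 7*k/5 + 3/20.
Bound: deg f ≤ 5.
Coefficient equations give f(k) = k*(4*k**4 + 2*k**3 - 3)/20.
Certificate R = B(k−1)f/C = k*(4*k**4 + 2*k**3 - 3)/(20*k**4 + 48*k**3 + 52*k**2 + 28*k + 3) gives s_k = k*(-4*k**4 - 2*k**3 + 3).
Δs = -20*k**4 - 48*k**3 - 52*k**2 - 28*k - 3, as required.
s_(n+1) = -4*n**5 - 22*n**4 - 48*n**3 - 52*n**2 - 25*n - 3 and s_(1) = -3, so S(n) = n*(-4*n**4 - 22*n**3 - 48*n**2 - 52*n - 25).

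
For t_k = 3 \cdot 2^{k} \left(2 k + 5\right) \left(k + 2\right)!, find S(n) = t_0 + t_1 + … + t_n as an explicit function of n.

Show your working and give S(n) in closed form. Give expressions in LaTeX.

r(k) = 2*(k + 3)*(2*k + 7)/(2*k + 5) after simplifying.
Normal form (A,B,C) = (2*k + 6, 1, k + 5/2).
Solve (2*k + 6)·f(k+1) − (1)·f(k) = k + 5/2.
deg f ≤ 0 (via 1,0,1).
Match coefficients ⇒ f(k) = 1/2.
R(k) = B(k−1)·f(k)/C(k) = 1/(2*k + 5); s_k = R·t_k = 3*2**k*factorial(k + 2).
Verify: 3*2**k*(2*k + 5)*factorial(k + 2) matches t_k.
Telescope: S(n) = s_(n+1) − s_(0) = 6*2**n*factorial(n + 3) − (6) = 6*2**n*factorial(n + 3) - 6.

S(n) = 6 \cdot 2^{n} \left(n + 3\right)! - 6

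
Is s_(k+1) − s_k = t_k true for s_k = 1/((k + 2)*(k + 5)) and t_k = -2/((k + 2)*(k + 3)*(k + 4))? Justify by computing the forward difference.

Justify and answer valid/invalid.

s_(k+1) = 1/((k + 3)*(k + 6))
s_(k+1) − s_k = 2*(-k - 4)/(k**4 + 16*k**3 + 91*k**2 + 216*k + 180)
(s_(k+1) − s_k) − t_k = 2*(3*k + 14)/(k**5 + 20*k**4 + 155*k**3 + 580*k**2 + 1044*k + 720)

Invalid: residual 2*(3*k + 14)/(k**5 + 20*k**4 + 155*k**3 + 580*k**2 + 1044*k + 720) ≠ 0.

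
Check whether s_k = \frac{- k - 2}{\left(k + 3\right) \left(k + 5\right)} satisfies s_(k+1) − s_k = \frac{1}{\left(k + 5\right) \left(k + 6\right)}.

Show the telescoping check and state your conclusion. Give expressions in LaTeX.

Invalid: residual \frac{- 2 k - 9}{k^{4} + 18 k^{3} + 119 k^{2} + 342 k + 360} ≠ 0.

s_(k+1) = (-k - 3)/((k + 4)*(k + 6))
s_(k+1) − s_k = (k**2 + 5*k + 3)/(k**4 + 18*k**3 + 119*k**2 + 342*k + 360)
(s_(k+1) − s_k) − t_k = (-2*k - 9)/(k**4 + 18*k**3 + 119*k**2 + 342*k + 360)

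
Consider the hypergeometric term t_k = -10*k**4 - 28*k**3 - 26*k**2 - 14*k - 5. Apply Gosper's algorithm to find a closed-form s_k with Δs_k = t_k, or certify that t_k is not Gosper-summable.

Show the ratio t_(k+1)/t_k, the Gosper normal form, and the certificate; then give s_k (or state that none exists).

t_(k+1)/t_k = (10*k**4 + 68*k**3 + 170*k**2 + 190*k + 83)/(10*k**4 + 28*k**3 + 26*k**2 + 14*k + 5).
A = 1, B = 1, C = k**4 + 14*k**3/5 + 13*k**2/5 + 7*k/5 + 1/2.
Solve (1)·f(k+1) − (1)·f(k) = k**4 + 14*k**3/5 + 13*k**2/5 + 7*k/5 + 1/2.
deg f ≤ 5 (via 0,0,4).
Solving with deg f ≤ 5: f(k) = k*(2*k**4 + 2*k**3 - 2*k**2 + k + 2)/10.
So s_k = (B(k−1)f/C)·t_k = (k*(2*k**4 + 2*k**3 - 2*k**2 + k + 2)/(10*k**4 + 28*k**3 + 26*k**2 + 14*k + 5))·t_k = k*(-2*k**4 - 2*k**3 + 2*k**2 - k - 2).
s_(k+1) − s_k = -10*k**4 - 28*k**3 - 26*k**2 - 14*k - 5 = t_k.

s_k = k*(-2*k**4 - 2*k**3 + 2*k**2 - k - 2)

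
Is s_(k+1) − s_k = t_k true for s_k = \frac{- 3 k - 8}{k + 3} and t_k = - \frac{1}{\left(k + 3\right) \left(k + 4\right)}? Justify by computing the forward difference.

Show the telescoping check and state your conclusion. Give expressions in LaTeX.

valid; difference matches t_k

s_(k+1) = (-3*k - 11)/(k + 4)
s_(k+1) − s_k = -1/(k**2 + 7*k + 12)
(s_(k+1) − s_k) − t_k = 0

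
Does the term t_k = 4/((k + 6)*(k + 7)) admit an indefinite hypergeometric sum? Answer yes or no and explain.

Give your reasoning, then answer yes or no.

r(k) = (k + 6)/(k + 8) after simplifying.
A = k + 6, B = k + 8, C = 1.
Solve (k + 6)·f(k+1) − (k + 7)·f(k) = 1.
deg f ≤ 1 (via 1,1,0).
Coefficient equations give f(k) = k/6.
R(k) = B(k−1)·f(k)/C(k) = k*(k + 7)/6; s_k = R·t_k = 2*k/(3*(k + 6)).
Verify: 4/(k**2 + 13*k + 42) matches t_k.

Yes. s_k = 2*k/(3*(k + 6)).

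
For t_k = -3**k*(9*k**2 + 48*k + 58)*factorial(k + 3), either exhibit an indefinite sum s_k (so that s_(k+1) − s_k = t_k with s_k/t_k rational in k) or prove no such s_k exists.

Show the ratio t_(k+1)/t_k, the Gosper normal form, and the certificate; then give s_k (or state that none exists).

s_k = -3**k*(3*k + 2)*factorial(k + 3)

The ratio is 3*(9*k**3 + 102*k**2 + 379*k + 460)/(9*k**2 + 48*k + 58).
Take A(k)=3*k + 12, B(k)=1, C(k)=k**2 + 16*k/3 + 58/9.
f must satisfy (3*k + 12)·f(k+1) − (1)·f(k) = k**2 + 16*k/3 + 58/9.
d = 1 from the (1,0,2) case.
Coefficient equations give f(k) = (3*k + 2)/9.
Certificate R = B(k−1)f/C = (3*k + 2)/(9*k**2 + 48*k + 58) gives s_k = -3**k*(3*k + 2)*factorial(k + 3).
Check: Δs_k = -3**k*(9*k**2 + 48*k + 58)*factorial(k + 3). ✓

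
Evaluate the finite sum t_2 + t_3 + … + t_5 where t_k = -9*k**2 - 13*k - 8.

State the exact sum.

The ratio is (9*k**2 + 31*k + 30)/(9*k**2 + 13*k + 8).
Normal form (A,B,C) = (1, 1, k**2 + 13*k/9 + 8/9).
Key eq: (1)·f(k+1) = (1)·f(k) + (k**2 + 13*k/9 + 8/9).
Bound: deg f ≤ 3.
A polynomial solution: f(k) = k*(3*k**2 + 2*k + 3)/9.
Then R = B(k−1)f/C = k*(3*k**2 + 2*k + 3)/(9*k**2 + 13*k + 8), so s_k = R(k)·t_k = k*(-3*k**2 - 2*k - 3).
Δs = -9*k**2 - 13*k - 8, as required.
Σ_(k=2)^(5) t_k = s_(6) − s_(2) = -738 − (-38) = -700.

Σ = -700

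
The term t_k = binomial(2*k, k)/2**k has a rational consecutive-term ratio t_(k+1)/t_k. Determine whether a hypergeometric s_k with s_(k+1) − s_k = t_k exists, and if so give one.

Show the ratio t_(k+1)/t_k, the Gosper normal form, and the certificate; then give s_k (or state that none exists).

Ratio r(k) = (2*k + 1)/(k + 1).
Factor: A=2*k + 1; B=k + 1; C=1.
f must satisfy (2*k + 1)·f(k+1) − (k)·f(k) = 1.
Bound: deg f ≤ -1.
deg f ≤ -1 is impossible — no certificate.

none (Gosper's algorithm certifies no s_k)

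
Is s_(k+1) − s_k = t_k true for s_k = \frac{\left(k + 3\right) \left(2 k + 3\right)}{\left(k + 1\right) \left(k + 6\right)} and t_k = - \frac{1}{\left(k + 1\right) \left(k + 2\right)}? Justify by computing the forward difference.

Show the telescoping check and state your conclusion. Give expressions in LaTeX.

Invalid: residual \frac{6 \left(k^{2} + 4 k + 6\right)}{k^{4} + 16 k^{3} + 83 k^{2} + 152 k + 84} ≠ 0.

s_(k+1) = (k + 4)*(2*k + 5)/((k + 2)*(k + 7))
s_(k+1) − s_k = (5*k**2 + 11*k - 6)/(k**4 + 16*k**3 + 83*k**2 + 152*k + 84)
(s_(k+1) − s_k) − t_k = 6*(k**2 + 4*k + 6)/(k**4 + 16*k**3 + 83*k**2 + 152*k + 84)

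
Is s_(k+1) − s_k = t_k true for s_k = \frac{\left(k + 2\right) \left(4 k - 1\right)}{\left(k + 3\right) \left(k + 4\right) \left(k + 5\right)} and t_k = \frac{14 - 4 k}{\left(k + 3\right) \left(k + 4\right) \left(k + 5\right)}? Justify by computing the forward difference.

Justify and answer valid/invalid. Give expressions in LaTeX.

s_(k+1) = (k + 3)*(4*k + 3)/((k + 4)*(k + 5)*(k + 6))
s_(k+1) − s_k = (-4*k**2 + 14*k + 39)/(k**4 + 18*k**3 + 119*k**2 + 342*k + 360)
(s_(k+1) − s_k) − t_k = 3*(8*k - 15)/(k**4 + 18*k**3 + 119*k**2 + 342*k + 360)

Invalid: residual \frac{3 \left(8 k - 15\right)}{k^{4} + 18 k^{3} + 119 k^{2} + 342 k + 360} ≠ 0.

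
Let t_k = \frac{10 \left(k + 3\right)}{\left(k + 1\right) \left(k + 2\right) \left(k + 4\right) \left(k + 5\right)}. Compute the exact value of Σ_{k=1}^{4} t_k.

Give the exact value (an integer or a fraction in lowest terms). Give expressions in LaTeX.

Σ = 11/27

Ratio r(k) = (k + 1)*(k + 4)**2/((k + 3)**2*(k + 6)).
Normal form (A,B,C) = (k + 1, k + 6, k**2 + 6*k + 9).
Key eq: (k + 1)·f(k+1) = (k + 5)·f(k) + (k**2 + 6*k + 9).
From deg A=1, deg B=1, deg C=2: d=4.
Solve for f: f(k) = k*(k + 2)*(k + 3)*(k + 5)/8 (degree 4 ≤ 4).
Get s_k = R·t_k = 5*k*(k + 5)/(4*(k**2 + 5*k + 4)) with R(k) = B(k−1)f(k)/C(k) = k*(k + 2)*(k + 5)**2/(8*(k + 3)).
Check: Δs_k = 10*(k + 3)/(k**4 + 12*k**3 + 49*k**2 + 78*k + 40). ✓
Telescoping: Σ = s_(5) − s_(1) = 125/108 − (3/4) = 11/27.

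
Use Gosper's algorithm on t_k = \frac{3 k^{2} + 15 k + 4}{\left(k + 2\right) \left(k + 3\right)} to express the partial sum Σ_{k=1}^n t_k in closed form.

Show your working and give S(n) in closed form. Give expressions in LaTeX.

S(n) = \frac{n \left(9 n + 13\right)}{3 \left(n + 3\right)}

Compute t_(k+1)/t_k: get (k + 2)*(15*k + 3*(k + 1)**2 + 19)/((k + 4)*(3*k**2 + 15*k + 4)).
Factor: A=k + 2; B=k + 4; C=k**2 + 5*k + 4/3.
Solve (k + 2)·f(k+1) − (k + 3)·f(k) = k**2 + 5*k + 4/3.
Bound: deg f ≤ 2.
Coefficient equations give f(k) = k*(3*k - 1)/3.
So s_k = (B(k−1)f/C)·t_k = (k*(k + 3)*(3*k - 1)/(3*k**2 + 15*k + 4))·t_k = k*(3*k - 1)/(k + 2).
Δs = (3*k**2 + 15*k + 4)/(k**2 + 5*k + 6), as required.
Telescope: S(n) = s_(n+1) − s_(1) = (3*n**2 + 5*n + 2)/(n + 3) − (2/3) = n*(9*n + 13)/(3*(n + 3)).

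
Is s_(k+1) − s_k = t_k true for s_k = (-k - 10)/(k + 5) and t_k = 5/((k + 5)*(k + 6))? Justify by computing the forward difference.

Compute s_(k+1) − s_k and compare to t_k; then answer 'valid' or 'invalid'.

s_(k+1) = (-k - 11)/(k + 6)
s_(k+1) − s_k = 5/(k**2 + 11*k + 30)
(s_(k+1) − s_k) − t_k = 0

Valid — Δs_k = t_k.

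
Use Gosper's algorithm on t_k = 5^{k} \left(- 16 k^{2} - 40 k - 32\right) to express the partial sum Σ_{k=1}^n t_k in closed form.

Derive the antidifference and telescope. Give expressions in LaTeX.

Compute t_(k+1)/t_k: get 5*(2*k**2 + 9*k + 11)/(2*k**2 + 5*k + 4).
A = 5, B = 1, C = k**2 + 5*k/2 + 2.
Set up (5)·f(k+1) − (1)·f(k) − (k**2 + 5*k/2 + 2) = 0.
From deg A=0, deg B=0, deg C=2: d=2.
A polynomial solution: f(k) = (4*k**2 + 3)/16.
Certificate R = B(k−1)f/C = (4*k**2 + 3)/(8*(2*k**2 + 5*k + 4)) gives s_k = 5**k*(-4*k**2 - 3).
Δs = 4*5**k*(k**2 - 5*(k + 1)**2 - 3), as required.
Evaluate: s_(n+1) = 5**(n + 1)*(-4*n**2 - 8*n - 7); subtract s_(1) = -35 ⇒ S(n) = -20*5**n*n**2 - 40*5**n*n - 35*5**n + 35.

S(n) = - 20 \cdot 5^{n} n^{2} - 40 \cdot 5^{n} n - 35 \cdot 5^{n} + 35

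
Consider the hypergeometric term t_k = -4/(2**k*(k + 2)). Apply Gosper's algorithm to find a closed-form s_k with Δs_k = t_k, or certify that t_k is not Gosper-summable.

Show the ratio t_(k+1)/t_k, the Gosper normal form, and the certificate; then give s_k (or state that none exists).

Step 1: r(k) = (k + 2)/(2*(k + 3)).
Gosper form: A/B · C(k+1)/C(k) with A=k/2 + 1, B=k + 3, C=1.
Need (k/2 + 1)·f(k+1) − (k + 2)·f(k) = 1.
Bound: deg f ≤ -1.
d = -1 < 0 ⇒ no nonzero polynomial f; not summable.

no hypergeometric antidifference exists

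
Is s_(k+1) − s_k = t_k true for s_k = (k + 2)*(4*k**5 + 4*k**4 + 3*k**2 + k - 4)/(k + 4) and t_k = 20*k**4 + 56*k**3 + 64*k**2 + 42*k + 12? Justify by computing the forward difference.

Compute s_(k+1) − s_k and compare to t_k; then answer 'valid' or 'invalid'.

s_(k+1) = (k + 3)*(k + 4*(k + 1)**5 + 4*(k + 1)**4 + 3*(k + 1)**2 - 3)/(k + 5)
s_(k+1) − s_k = 2*(10*k**6 + 102*k**5 + 352*k**4 + 581*k**3 + 540*k**2 + 295*k + 68)/(k**2 + 9*k + 20)
(s_(k+1) − s_k) − t_k = 2*(-16*k**5 - 132*k**4 - 288*k**3 - 295*k**2 - 179*k - 52)/(k**2 + 9*k + 20)

Invalid: residual 2*(-16*k**5 - 132*k**4 - 288*k**3 - 295*k**2 - 179*k - 52)/(k**2 + 9*k + 20) ≠ 0.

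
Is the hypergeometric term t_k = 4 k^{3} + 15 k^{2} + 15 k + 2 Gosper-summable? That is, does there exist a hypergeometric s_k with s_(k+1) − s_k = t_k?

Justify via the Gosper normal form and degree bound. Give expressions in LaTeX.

Ratio r(k) = (4*k**3 + 27*k**2 + 57*k + 36)/(4*k**3 + 15*k**2 + 15*k + 2).
Normal form (A,B,C) = (1, 1, k**3 + 15*k**2/4 + 15*k/4 + 1/2).
Key eq: (1)·f(k+1) = (1)·f(k) + (k**3 + 15*k**2/4 + 15*k/4 + 1/2).
Degrees (0,0,3) ⇒ d ≤ 4.
A polynomial solution: f(k) = k*(k**3 + 3*k**2 + k - 3)/4.
So s_k = (B(k−1)f/C)·t_k = (k*(k**3 + 3*k**2 + k - 3)/((k + 2)*(4*k**2 + 7*k + 1)))·t_k = k*(k**3 + 3*k**2 + k - 3).
Δs = 4*k**3 + 15*k**2 + 15*k + 2, as required.

Yes. s_k = k \left(k^{3} + 3 k^{2} + k - 3\right).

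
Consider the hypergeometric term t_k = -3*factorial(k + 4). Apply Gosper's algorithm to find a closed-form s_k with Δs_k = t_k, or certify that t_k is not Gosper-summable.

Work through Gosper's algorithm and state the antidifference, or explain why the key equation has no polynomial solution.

r(k) = k + 5 after simplifying.
Take A(k)=k + 5, B(k)=1, C(k)=1.
Need (k + 5)·f(k+1) − (1)·f(k) = 1.
Degrees (1,0,0) ⇒ d ≤ -1.
deg f ≤ -1 is impossible — no certificate.

none — t_k is not Gosper-summable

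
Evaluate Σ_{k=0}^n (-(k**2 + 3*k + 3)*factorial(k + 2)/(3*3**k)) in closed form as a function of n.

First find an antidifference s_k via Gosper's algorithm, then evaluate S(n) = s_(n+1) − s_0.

Ratio r(k) = (k + 3)*(3*k + (k + 1)**2 + 6)/(3*(k**2 + 3*k + 3)).
Take A(k)=k/3 + 1, B(k)=1, C(k)=k**2 + 3*k + 3.
Need (k/3 + 1)·f(k+1) − (1)·f(k) = k**2 + 3*k + 3.
Bound: deg f ≤ 1.
Solving with deg f ≤ 1: f(k) = 3*(k + 2).
Then R = B(k−1)f/C = 3*(k + 2)/(k**2 + 3*k + 3), so s_k = R(k)·t_k = -(k + 2)*factorial(k + 2)/3**k.
Verify: -(k**2 + 3*k + 3)*factorial(k + 2)/(3*3**k) matches t_k.
Σ_(k=0)^n t_k = s_(n+1) − s_(0) = (-3**(-n - 1)*(n + 3)*factorial(n + 3)) − (-4), i.e. 4 - n*factorial(n + 3)/(3*3**n) - factorial(n + 3)/3**n.

S(n) = 4 - n*factorial(n + 3)/(3*3**n) - factorial(n + 3)/3**n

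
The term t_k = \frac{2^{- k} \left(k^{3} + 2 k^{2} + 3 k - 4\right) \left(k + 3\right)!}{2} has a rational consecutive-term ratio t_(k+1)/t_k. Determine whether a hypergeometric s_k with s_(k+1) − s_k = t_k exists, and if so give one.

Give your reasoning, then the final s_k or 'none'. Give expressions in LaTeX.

Compute t_(k+1)/t_k: get (k**4 + 9*k**3 + 30*k**2 + 42*k + 8)/(2*(k**3 + 2*k**2 + 3*k - 4)).
A = k/2 + 2, B = 1, C = k**3 + 2*k**2 + 3*k - 4.
Solve (k/2 + 2)·f(k+1) − (1)·f(k) = k**3 + 2*k**2 + 3*k - 4.
d = 2 from the (1,0,3) case.
Solve for f: f(k) = 2*k*(k - 2) (degree 2 ≤ 2).
Then R = B(k−1)f/C = 2*k*(k - 2)/(k**3 + 2*k**2 + 3*k - 4), so s_k = R(k)·t_k = k*(k - 2)*factorial(k + 3)/2**k.
s_(k+1) − s_k = (k**3 + 2*k**2 + 3*k - 4)*factorial(k + 3)/(2*2**k) = t_k.

s_k = 2^{- k} k \left(k - 2\right) \left(k + 3\right)!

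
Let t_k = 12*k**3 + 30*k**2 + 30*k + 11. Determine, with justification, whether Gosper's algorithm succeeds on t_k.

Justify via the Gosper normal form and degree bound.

Yes. s_k = k*(3*k**3 + 4*k**2 + 3*k + 1).

Ratio r(k) = (12*k**3 + 66*k**2 + 126*k + 83)/(12*k**3 + 30*k**2 + 30*k + 11).
So A=1 and B=1, with C=k**3 + 5*k**2/2 + 5*k/2 + 11/12.
Set up (1)·f(k+1) − (1)·f(k) − (k**3 + 5*k**2/2 + 5*k/2 + 11/12) = 0.
From deg A=0, deg B=0, deg C=3: d=4.
A polynomial solution: f(k) = k*(3*k**3 + 4*k**2 + 3*k + 1)/12.
So s_k = (B(k−1)f/C)·t_k = (k*(3*k**3 + 4*k**2 + 3*k + 1)/(12*k**3 + 30*k**2 + 30*k + 11))·t_k = k*(3*k**3 + 4*k**2 + 3*k + 1).
Δs = 12*k**3 + 30*k**2 + 30*k + 11, as required.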